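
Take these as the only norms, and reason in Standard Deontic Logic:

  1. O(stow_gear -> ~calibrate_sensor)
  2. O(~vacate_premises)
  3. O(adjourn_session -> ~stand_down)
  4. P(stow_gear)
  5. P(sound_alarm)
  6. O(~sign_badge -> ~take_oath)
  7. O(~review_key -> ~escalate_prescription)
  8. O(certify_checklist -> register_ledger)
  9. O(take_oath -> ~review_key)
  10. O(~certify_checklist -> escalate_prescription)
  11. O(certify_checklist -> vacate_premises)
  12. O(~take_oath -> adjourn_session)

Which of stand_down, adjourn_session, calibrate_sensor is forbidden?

Premise 2 gives O(~vacate_premises).
Premise 11, O(certify_checklist -> vacate_premises), contraposes to O(~vacate_premises -> ~certify_checklist); with O(~vacate_premises) we get O(~certify_checklist).
Premise 10 is O(~certify_checklist -> escalate_prescription); since O(~certify_checklist), deontic closure gives O(escalate_prescription).
The contrapositive of premise 7 (O(~review_key -> ~escalate_prescription)) is O(escalate_prescription -> review_key), and O(escalate_prescription) is already established, so O(review_key).
The contrapositive of premise 9 (O(take_oath -> ~review_key)) is O(review_key -> ~take_oath), and O(review_key) is already established, so O(~take_oath).
From O(~take_oath) and premise 12, O(~take_oath -> adjourn_session), we obtain O(adjourn_session).
From O(adjourn_session) and premise 3, O(adjourn_session -> ~stand_down), we obtain O(~stand_down).
So O(~stand_down) holds, i.e. stand_down is forbidden. None of the other listed options is forbidden under the premises.

stand_down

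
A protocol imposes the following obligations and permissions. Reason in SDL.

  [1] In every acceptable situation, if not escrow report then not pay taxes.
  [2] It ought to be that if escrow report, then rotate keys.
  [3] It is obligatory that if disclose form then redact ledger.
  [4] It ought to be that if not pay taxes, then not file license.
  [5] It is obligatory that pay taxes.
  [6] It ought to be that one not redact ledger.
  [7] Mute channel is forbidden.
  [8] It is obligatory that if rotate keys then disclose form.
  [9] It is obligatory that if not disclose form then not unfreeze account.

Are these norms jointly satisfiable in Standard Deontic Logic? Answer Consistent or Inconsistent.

Premise 5 states O(pay_taxes) outright.
The contrapositive of premise 1 (O(¬escrow_report → ¬pay_taxes)) is O(pay_taxes → escrow_report), and O(pay_taxes) is already established, so O(escrow_report).
Premise 2 is O(escrow_report → rotate_keys); since O(escrow_report), deontic closure gives O(rotate_keys).
With premise 8, O(rotate_keys → disclose_form), the K-axiom yields O(disclose_form).
Applying K to premise 3 (O(disclose_form → redact_ledger)) and O(disclose_form) yields O(redact_ledger).
Yet premise 6 states O(¬redact_ledger).
We now have both O(redact_ledger) and O(¬redact_ledger) — redact_ledger is simultaneously obligatory and forbidden, violating the D-axiom.

Inconsistent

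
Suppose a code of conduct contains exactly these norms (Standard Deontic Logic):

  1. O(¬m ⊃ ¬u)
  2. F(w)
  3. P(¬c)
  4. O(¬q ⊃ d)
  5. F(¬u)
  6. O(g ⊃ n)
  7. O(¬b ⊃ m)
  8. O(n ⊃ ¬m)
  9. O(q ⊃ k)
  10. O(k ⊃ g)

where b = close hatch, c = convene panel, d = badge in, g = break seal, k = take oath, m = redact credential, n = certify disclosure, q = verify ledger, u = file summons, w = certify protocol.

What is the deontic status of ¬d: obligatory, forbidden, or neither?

Premise 5, F(¬u), is equivalent to O(u).
Premise 1 is O(¬m ⊃ ¬u); contrapositively O(u ⊃ m). Since O(u) holds, K gives O(m).
The contrapositive of premise 8 (O(n ⊃ ¬m)) is O(m ⊃ ¬n), and O(m) is already established, so O(¬n).
The contrapositive of premise 6 (O(g ⊃ n)) is O(¬n ⊃ ¬g), and O(¬n) is already established, so O(¬g).
The contrapositive of premise 10 (O(k ⊃ g)) is O(¬g ⊃ ¬k), and O(¬g) is already established, so O(¬k).
Premise 9, O(q ⊃ k), contraposes to O(¬k ⊃ ¬q); with O(¬k) we get O(¬q).
Applying K to premise 4 (O(¬q ⊃ d)) and O(¬q) yields O(d).
Premises 2, 3, 7 do not contribute to this derivation.
Thus O(d), which is F(¬d): ¬d is forbidden.

Forbidden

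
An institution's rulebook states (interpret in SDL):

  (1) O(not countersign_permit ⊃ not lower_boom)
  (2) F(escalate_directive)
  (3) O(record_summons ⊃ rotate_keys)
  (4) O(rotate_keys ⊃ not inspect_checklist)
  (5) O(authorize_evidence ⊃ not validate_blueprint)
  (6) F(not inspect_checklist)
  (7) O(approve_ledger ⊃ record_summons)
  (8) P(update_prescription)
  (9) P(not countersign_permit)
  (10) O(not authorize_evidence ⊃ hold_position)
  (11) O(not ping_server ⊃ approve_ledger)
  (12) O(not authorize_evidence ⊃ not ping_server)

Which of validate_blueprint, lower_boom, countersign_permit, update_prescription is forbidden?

F(not inspect_checklist) at premise 6 means O(inspect_checklist).
Premise 4, O(rotate_keys ⊃ not inspect_checklist), contraposes to O(inspect_checklist ⊃ not rotate_keys); with O(inspect_checklist) we get O(not rotate_keys).
The contrapositive of premise 3 (O(record_summons ⊃ rotate_keys)) is O(not rotate_keys ⊃ not record_summons), and O(not rotate_keys) is already established, so O(not record_summons).
Premise 7, O(approve_ledger ⊃ record_summons), contraposes to O(not record_summons ⊃ not approve_ledger); with O(not record_summons) we get O(not approve_ledger).
The contrapositive of premise 11 (O(not ping_server ⊃ approve_ledger)) is O(not approve_ledger ⊃ ping_server), and O(not approve_ledger) is already established, so O(ping_server).
The contrapositive of premise 12 (O(not authorize_evidence ⊃ not ping_server)) is O(ping_server ⊃ authorize_evidence), and O(ping_server) is already established, so O(authorize_evidence).
Applying K to premise 5 (O(authorize_evidence ⊃ not validate_blueprint)) and O(authorize_evidence) yields O(not validate_blueprint).
So O(not validate_blueprint) holds, i.e. validate_blueprint is forbidden. None of the other listed options is forbidden under the premises.

validate_blueprint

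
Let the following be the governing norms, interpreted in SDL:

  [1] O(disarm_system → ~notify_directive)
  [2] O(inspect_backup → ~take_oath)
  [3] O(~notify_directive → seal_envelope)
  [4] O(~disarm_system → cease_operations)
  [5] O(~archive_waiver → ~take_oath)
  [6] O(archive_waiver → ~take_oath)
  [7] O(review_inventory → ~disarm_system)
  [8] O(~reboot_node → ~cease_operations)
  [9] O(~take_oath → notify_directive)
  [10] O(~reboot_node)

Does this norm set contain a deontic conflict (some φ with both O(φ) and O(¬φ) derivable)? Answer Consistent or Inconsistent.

Inconsistent

By case analysis on ~archive_waiver: premise 5 gives O(~archive_waiver → ~take_oath) and premise 6 gives O(archive_waiver → ~take_oath), so O(~take_oath) either way.
With premise 9, O(~take_oath → notify_directive), the K-axiom yields O(notify_directive).
Premise 1, O(disarm_system → ~notify_directive), contraposes to O(notify_directive → ~disarm_system); with O(notify_directive) we get O(~disarm_system).
With premise 4, O(~disarm_system → cease_operations), the K-axiom yields O(cease_operations).
The contrapositive of premise 8 (O(~reboot_node → ~cease_operations)) is O(cease_operations → reboot_node), and O(cease_operations) is already established, so O(reboot_node).
Yet premise 10 states O(~reboot_node).
We now have both O(reboot_node) and O(~reboot_node) — reboot_node is simultaneously obligatory and forbidden, violating the D-axiom.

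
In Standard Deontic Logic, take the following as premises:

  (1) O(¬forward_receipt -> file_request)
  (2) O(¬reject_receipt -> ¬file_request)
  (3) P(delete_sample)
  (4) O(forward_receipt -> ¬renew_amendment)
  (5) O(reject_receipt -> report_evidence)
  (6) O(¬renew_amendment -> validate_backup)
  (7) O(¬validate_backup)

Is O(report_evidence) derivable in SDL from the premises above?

Premise 7 gives O(¬validate_backup).
Premise 6 is O(¬renew_amendment -> validate_backup); contrapositively O(¬validate_backup -> renew_amendment). Since O(¬validate_backup) holds, K gives O(renew_amendment).
Premise 4 is O(forward_receipt -> ¬renew_amendment); contrapositively O(renew_amendment -> ¬forward_receipt). Since O(renew_amendment) holds, K gives O(¬forward_receipt).
With premise 1, O(¬forward_receipt -> file_request), the K-axiom yields O(file_request).
Premise 2 is O(¬reject_receipt -> ¬file_request); contrapositively O(file_request -> reject_receipt). Since O(file_request) holds, K gives O(reject_receipt).
From O(reject_receipt) and premise 5, O(reject_receipt -> report_evidence), we obtain O(report_evidence).
Premise 3 does not contribute to this derivation.
So O(report_evidence) follows.

Yes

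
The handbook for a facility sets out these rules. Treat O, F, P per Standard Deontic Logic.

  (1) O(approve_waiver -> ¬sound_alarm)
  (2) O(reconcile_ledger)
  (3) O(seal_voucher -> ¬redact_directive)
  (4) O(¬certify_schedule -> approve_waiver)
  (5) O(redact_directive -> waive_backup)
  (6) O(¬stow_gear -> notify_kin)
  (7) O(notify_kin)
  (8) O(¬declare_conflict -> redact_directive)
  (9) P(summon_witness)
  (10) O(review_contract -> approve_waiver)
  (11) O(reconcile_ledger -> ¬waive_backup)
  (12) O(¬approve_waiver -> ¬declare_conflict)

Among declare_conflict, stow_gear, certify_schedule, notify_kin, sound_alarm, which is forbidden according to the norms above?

sound_alarm

Premise 2 states O(reconcile_ledger) outright.
Applying K to premise 11 (O(reconcile_ledger -> ¬waive_backup)) and O(reconcile_ledger) yields O(¬waive_backup).
Premise 5, O(redact_directive -> waive_backup), contraposes to O(¬waive_backup -> ¬redact_directive); with O(¬waive_backup) we get O(¬redact_directive).
The contrapositive of premise 8 (O(¬declare_conflict -> redact_directive)) is O(¬redact_directive -> declare_conflict), and O(¬redact_directive) is already established, so O(declare_conflict).
Premise 12 is O(¬approve_waiver -> ¬declare_conflict); contrapositively O(declare_conflict -> approve_waiver). Since O(declare_conflict) holds, K gives O(approve_waiver).
From O(approve_waiver) and premise 1, O(approve_waiver -> ¬sound_alarm), we obtain O(¬sound_alarm).
So O(¬sound_alarm) holds, i.e. sound_alarm is forbidden. None of the other listed options is forbidden under the premises.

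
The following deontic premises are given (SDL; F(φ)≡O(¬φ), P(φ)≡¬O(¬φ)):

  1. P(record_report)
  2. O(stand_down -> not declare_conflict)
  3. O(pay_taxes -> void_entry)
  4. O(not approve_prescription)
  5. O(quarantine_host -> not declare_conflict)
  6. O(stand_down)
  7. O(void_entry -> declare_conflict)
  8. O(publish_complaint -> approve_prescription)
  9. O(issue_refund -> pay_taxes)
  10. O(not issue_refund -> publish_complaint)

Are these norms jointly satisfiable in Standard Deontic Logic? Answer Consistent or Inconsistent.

Inconsistent

From premise 6 we have O(stand_down).
Applying K to premise 2 (O(stand_down -> not declare_conflict)) and O(stand_down) yields O(not declare_conflict).
The contrapositive of premise 7 (O(void_entry -> declare_conflict)) is O(not declare_conflict -> not void_entry), and O(not declare_conflict) is already established, so O(not void_entry).
The contrapositive of premise 3 (O(pay_taxes -> void_entry)) is O(not void_entry -> not pay_taxes), and O(not void_entry) is already established, so O(not pay_taxes).
Premise 9 is O(issue_refund -> pay_taxes); contrapositively O(not pay_taxes -> not issue_refund). Since O(not pay_taxes) holds, K gives O(not issue_refund).
From O(not issue_refund) and premise 10, O(not issue_refund -> publish_complaint), we obtain O(publish_complaint).
From O(publish_complaint) and premise 8, O(publish_complaint -> approve_prescription), we obtain O(approve_prescription).
However, premise 4 gives O(not approve_prescription).
We now have both O(approve_prescription) and O(not approve_prescription) — approve_prescription is simultaneously obligatory and forbidden, violating the D-axiom.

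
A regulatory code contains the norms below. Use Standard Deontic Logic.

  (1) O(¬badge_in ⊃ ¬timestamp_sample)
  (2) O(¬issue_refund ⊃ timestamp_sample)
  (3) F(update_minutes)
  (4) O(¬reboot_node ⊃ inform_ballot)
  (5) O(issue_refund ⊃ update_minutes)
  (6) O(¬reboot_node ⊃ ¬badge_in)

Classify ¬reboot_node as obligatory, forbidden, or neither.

Forbidden

F(update_minutes) at premise 3 means O(¬update_minutes).
Premise 5 is O(issue_refund ⊃ update_minutes); contrapositively O(¬update_minutes ⊃ ¬issue_refund). Since O(¬update_minutes) holds, K gives O(¬issue_refund).
From O(¬issue_refund) and premise 2, O(¬issue_refund ⊃ timestamp_sample), we obtain O(timestamp_sample).
Premise 1 is O(¬badge_in ⊃ ¬timestamp_sample); contrapositively O(timestamp_sample ⊃ badge_in). Since O(timestamp_sample) holds, K gives O(badge_in).
Premise 6 is O(¬reboot_node ⊃ ¬badge_in); contrapositively O(badge_in ⊃ reboot_node). Since O(badge_in) holds, K gives O(reboot_node).
Premise 4 does not contribute to this derivation.
Thus O(reboot_node), which is F(¬reboot_node): ¬reboot_node is forbidden.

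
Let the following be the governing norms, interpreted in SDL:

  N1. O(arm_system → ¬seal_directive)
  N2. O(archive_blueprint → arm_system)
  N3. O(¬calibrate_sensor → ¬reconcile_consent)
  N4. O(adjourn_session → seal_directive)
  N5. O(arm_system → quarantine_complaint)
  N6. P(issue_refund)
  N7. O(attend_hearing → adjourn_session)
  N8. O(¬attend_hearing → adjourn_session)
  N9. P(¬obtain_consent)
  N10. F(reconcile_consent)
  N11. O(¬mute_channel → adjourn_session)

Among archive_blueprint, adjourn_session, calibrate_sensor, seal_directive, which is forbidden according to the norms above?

archive_blueprint

Premises 8 and 7 cover both cases: O(¬attend_hearing → adjourn_session) and O(attend_hearing → adjourn_session). Since ¬attend_hearing ∨ attend_hearing is a tautology, O(adjourn_session) follows.
Premise 4 is O(adjourn_session → seal_directive); since O(adjourn_session), deontic closure gives O(seal_directive).
Premise 1 is O(arm_system → ¬seal_directive); contrapositively O(seal_directive → ¬arm_system). Since O(seal_directive) holds, K gives O(¬arm_system).
The contrapositive of premise 2 (O(archive_blueprint → arm_system)) is O(¬arm_system → ¬archive_blueprint), and O(¬arm_system) is already established, so O(¬archive_blueprint).
So O(¬archive_blueprint) holds, i.e. archive_blueprint is forbidden. None of the other listed options is forbidden under the premises.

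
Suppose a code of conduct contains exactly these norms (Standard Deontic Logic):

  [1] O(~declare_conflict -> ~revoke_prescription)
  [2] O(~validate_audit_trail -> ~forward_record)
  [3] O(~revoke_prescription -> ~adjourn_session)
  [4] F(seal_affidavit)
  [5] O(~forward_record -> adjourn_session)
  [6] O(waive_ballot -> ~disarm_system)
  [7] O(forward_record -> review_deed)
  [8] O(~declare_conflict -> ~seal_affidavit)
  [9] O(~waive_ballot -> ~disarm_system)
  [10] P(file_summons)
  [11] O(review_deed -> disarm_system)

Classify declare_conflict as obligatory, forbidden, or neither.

By case analysis on ~waive_ballot: premise 9 gives O(~waive_ballot -> ~disarm_system) and premise 6 gives O(waive_ballot -> ~disarm_system), so O(~disarm_system) either way.
The contrapositive of premise 11 (O(review_deed -> disarm_system)) is O(~disarm_system -> ~review_deed), and O(~disarm_system) is already established, so O(~review_deed).
Premise 7, O(forward_record -> review_deed), contraposes to O(~review_deed -> ~forward_record); with O(~review_deed) we get O(~forward_record).
Premise 5 is O(~forward_record -> adjourn_session); since O(~forward_record), deontic closure gives O(adjourn_session).
The contrapositive of premise 3 (O(~revoke_prescription -> ~adjourn_session)) is O(adjourn_session -> revoke_prescription), and O(adjourn_session) is already established, so O(revoke_prescription).
Premise 1 is O(~declare_conflict -> ~revoke_prescription); contrapositively O(revoke_prescription -> declare_conflict). Since O(revoke_prescription) holds, K gives O(declare_conflict).
Premises 2, 4, 8, 10 do not contribute to this derivation.
Hence declare_conflict is obligatory.

Obligatory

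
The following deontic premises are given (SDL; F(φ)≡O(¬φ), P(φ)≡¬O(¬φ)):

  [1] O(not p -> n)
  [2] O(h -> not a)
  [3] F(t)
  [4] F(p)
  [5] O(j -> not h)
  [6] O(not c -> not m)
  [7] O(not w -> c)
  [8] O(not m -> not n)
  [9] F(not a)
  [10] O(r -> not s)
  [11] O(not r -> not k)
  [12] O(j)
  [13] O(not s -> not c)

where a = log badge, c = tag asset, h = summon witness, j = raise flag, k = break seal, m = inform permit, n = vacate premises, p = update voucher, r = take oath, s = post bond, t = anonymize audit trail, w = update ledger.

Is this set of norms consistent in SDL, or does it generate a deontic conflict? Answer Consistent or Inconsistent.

Consistent

Premise 2 is O(h -> not a), but O(h) is not derivable from the premises, so it does not yield O(not a).
So O(not a) is not derivable, and the apparent clash with O(a) does not arise.
A world satisfying every obligation exists (e.g. a=true, c=true, h=false, j=true, k=false, m=true, n=true, p=false, r=false, s=true, t=false, w=false); no atom is both obligatory and forbidden, so the set is consistent.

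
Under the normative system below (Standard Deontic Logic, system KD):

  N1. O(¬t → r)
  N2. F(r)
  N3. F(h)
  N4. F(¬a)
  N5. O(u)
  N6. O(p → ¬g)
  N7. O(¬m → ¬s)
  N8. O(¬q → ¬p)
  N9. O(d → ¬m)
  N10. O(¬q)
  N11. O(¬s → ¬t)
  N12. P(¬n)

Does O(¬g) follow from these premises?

Premise 6 is O(p → ¬g), but O(p) is not derivable from the premises, so it does not yield O(¬g).
No other premise forces O(¬g). An ideal world satisfying every premise can still have ¬g false, so O(¬g) is not derivable.

No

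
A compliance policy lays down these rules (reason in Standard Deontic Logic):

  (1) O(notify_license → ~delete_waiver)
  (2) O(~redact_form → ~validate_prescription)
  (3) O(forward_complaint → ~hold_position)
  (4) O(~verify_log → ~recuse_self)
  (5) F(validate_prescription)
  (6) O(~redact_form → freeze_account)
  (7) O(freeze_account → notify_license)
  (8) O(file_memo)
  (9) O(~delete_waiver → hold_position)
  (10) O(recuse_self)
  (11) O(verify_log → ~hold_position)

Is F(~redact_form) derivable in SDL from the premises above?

Yes

Premise 10 gives O(recuse_self).
The contrapositive of premise 4 (O(~verify_log → ~recuse_self)) is O(recuse_self → verify_log), and O(recuse_self) is already established, so O(verify_log).
With premise 11, O(verify_log → ~hold_position), the K-axiom yields O(~hold_position).
Premise 9 is O(~delete_waiver → hold_position); contrapositively O(~hold_position → delete_waiver). Since O(~hold_position) holds, K gives O(delete_waiver).
Premise 1 is O(notify_license → ~delete_waiver); contrapositively O(delete_waiver → ~notify_license). Since O(delete_waiver) holds, K gives O(~notify_license).
Premise 7 is O(freeze_account → notify_license); contrapositively O(~notify_license → ~freeze_account). Since O(~notify_license) holds, K gives O(~freeze_account).
The contrapositive of premise 6 (O(~redact_form → freeze_account)) is O(~freeze_account → redact_form), and O(~freeze_account) is already established, so O(redact_form).
Premises 2, 3, 5, 8 do not contribute to this derivation.
So O(redact_form) holds, i.e. F(~redact_form). The claim follows.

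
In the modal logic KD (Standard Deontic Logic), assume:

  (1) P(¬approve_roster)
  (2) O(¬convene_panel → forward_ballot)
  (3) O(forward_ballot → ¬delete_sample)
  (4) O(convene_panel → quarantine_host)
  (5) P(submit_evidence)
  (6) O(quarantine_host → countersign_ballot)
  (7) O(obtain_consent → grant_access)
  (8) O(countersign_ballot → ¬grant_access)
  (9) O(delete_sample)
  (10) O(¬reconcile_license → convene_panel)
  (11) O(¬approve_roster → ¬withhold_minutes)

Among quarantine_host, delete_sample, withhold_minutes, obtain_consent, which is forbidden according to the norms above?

obtain_consent

From premise 9 we have O(delete_sample).
Premise 3 is O(forward_ballot → ¬delete_sample); contrapositively O(delete_sample → ¬forward_ballot). Since O(delete_sample) holds, K gives O(¬forward_ballot).
Premise 2 is O(¬convene_panel → forward_ballot); contrapositively O(¬forward_ballot → convene_panel). Since O(¬forward_ballot) holds, K gives O(convene_panel).
From O(convene_panel) and premise 4, O(convene_panel → quarantine_host), we obtain O(quarantine_host).
From O(quarantine_host) and premise 6, O(quarantine_host → countersign_ballot), we obtain O(countersign_ballot).
Applying K to premise 8 (O(countersign_ballot → ¬grant_access)) and O(countersign_ballot) yields O(¬grant_access).
Premise 7 is O(obtain_consent → grant_access); contrapositively O(¬grant_access → ¬obtain_consent). Since O(¬grant_access) holds, K gives O(¬obtain_consent).
So O(¬obtain_consent) holds, i.e. obtain_consent is forbidden. None of the other listed options is forbidden under the premises.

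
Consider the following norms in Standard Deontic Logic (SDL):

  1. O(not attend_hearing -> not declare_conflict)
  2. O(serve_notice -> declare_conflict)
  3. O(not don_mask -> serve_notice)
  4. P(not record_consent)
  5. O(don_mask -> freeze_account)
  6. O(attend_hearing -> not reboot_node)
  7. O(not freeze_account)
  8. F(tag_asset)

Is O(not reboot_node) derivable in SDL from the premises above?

Yes

From premise 7 we have O(not freeze_account).
Premise 5, O(don_mask -> freeze_account), contraposes to O(not freeze_account -> not don_mask); with O(not freeze_account) we get O(not don_mask).
From O(not don_mask) and premise 3, O(not don_mask -> serve_notice), we obtain O(serve_notice).
Premise 2 is O(serve_notice -> declare_conflict); since O(serve_notice), deontic closure gives O(declare_conflict).
Premise 1 is O(not attend_hearing -> not declare_conflict); contrapositively O(declare_conflict -> attend_hearing). Since O(declare_conflict) holds, K gives O(attend_hearing).
From O(attend_hearing) and premise 6, O(attend_hearing -> not reboot_node), we obtain O(not reboot_node).
Premises 4, 8 do not contribute to this derivation.
So O(not reboot_node) follows.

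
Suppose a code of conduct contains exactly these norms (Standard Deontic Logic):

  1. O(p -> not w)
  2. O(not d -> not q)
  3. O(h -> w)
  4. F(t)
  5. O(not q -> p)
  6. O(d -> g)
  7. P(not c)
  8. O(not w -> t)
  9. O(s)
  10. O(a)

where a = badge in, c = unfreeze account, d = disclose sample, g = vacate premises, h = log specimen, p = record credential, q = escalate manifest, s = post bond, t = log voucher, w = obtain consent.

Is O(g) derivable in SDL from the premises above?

Yes

Premise 4 is F(t), i.e. O(not t).
Premise 8 is O(not w -> t); contrapositively O(not t -> w). Since O(not t) holds, K gives O(w).
Premise 1, O(p -> not w), contraposes to O(w -> not p); with O(w) we get O(not p).
Premise 5 is O(not q -> p); contrapositively O(not p -> q). Since O(not p) holds, K gives O(q).
Premise 2 is O(not d -> not q); contrapositively O(q -> d). Since O(q) holds, K gives O(d).
From O(d) and premise 6, O(d -> g), we obtain O(g).
Premises 3, 7, 9, 10 do not contribute to this derivation.
So O(g) follows.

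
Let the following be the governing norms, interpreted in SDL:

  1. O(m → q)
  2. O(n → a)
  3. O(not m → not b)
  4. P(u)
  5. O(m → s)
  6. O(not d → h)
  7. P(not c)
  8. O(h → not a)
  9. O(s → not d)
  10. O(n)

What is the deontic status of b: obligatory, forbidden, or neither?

Premise 10 gives O(n).
Premise 2 is O(n → a); since O(n), deontic closure gives O(a).
The contrapositive of premise 8 (O(h → not a)) is O(a → not h), and O(a) is already established, so O(not h).
Premise 6 is O(not d → h); contrapositively O(not h → d). Since O(not h) holds, K gives O(d).
The contrapositive of premise 9 (O(s → not d)) is O(d → not s), and O(d) is already established, so O(not s).
Premise 5 is O(m → s); contrapositively O(not s → not m). Since O(not s) holds, K gives O(not m).
Applying K to premise 3 (O(not m → not b)) and O(not m) yields O(not b).
Premises 1, 4, 7 do not contribute to this derivation.
Thus O(not b), which is F(b): b is forbidden.

Forbidden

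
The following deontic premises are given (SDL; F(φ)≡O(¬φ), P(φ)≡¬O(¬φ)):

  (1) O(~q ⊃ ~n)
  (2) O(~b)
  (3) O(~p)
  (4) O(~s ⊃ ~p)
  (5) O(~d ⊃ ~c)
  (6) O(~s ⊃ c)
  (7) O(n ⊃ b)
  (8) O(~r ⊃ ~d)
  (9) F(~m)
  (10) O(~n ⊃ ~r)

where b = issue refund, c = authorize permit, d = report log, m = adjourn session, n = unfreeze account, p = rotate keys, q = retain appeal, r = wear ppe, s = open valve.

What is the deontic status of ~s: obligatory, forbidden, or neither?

Forbidden

Premise 2 gives O(~b).
Premise 7, O(n ⊃ b), contraposes to O(~b ⊃ ~n); with O(~b) we get O(~n).
Premise 10 is O(~n ⊃ ~r); since O(~n), deontic closure gives O(~r).
From O(~r) and premise 8, O(~r ⊃ ~d), we obtain O(~d).
Premise 5 is O(~d ⊃ ~c); since O(~d), deontic closure gives O(~c).
Premise 6, O(~s ⊃ c), contraposes to O(~c ⊃ s); with O(~c) we get O(s).
Premises 1, 3, 4, 9 do not contribute to this derivation.
Thus O(s), which is F(~s): ~s is forbidden.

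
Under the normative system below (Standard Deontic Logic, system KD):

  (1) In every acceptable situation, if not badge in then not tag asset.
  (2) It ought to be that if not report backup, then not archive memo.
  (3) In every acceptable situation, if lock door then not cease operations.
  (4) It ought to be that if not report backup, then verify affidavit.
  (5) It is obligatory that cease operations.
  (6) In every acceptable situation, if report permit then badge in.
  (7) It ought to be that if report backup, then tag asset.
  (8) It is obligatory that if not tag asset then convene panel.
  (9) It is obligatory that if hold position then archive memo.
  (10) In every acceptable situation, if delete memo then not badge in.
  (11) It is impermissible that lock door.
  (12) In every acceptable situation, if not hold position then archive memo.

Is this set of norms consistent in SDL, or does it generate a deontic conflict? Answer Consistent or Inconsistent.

Consistent

Premise 3 is O(lock_door → ¬cease_operations), but O(lock_door) is not derivable from the premises, so it does not yield O(¬cease_operations).
So O(¬cease_operations) is not derivable, and the apparent clash with O(cease_operations) does not arise.
A world satisfying every obligation exists (e.g. archive_memo=true, badge_in=true, cease_operations=true, convene_panel=false, delete_memo=false, hold_position=false, lock_door=false, report_backup=true, report_permit=false, tag_asset=true, verify_affidavit=false); no atom is both obligatory and forbidden, so the set is consistent.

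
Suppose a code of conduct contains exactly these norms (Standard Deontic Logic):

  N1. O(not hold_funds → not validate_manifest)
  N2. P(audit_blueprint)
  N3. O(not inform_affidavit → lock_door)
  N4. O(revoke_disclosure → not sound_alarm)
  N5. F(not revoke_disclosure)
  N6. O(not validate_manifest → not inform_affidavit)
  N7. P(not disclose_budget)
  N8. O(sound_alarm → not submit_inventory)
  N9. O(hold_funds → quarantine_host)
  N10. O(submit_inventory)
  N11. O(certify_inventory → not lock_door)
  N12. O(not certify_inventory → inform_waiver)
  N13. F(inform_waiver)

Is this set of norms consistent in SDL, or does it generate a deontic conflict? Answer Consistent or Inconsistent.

Premise 8 is O(sound_alarm → not submit_inventory), but O(sound_alarm) is not derivable from the premises, so it does not yield O(not submit_inventory).
So O(not submit_inventory) is not derivable, and the apparent clash with O(submit_inventory) does not arise.
A world satisfying every obligation exists (e.g. audit_blueprint=false, certify_inventory=true, disclose_budget=false, hold_funds=true, inform_affidavit=true, inform_waiver=false, lock_door=false, quarantine_host=true, revoke_disclosure=true, sound_alarm=false, submit_inventory=true, validate_manifest=true); no atom is both obligatory and forbidden, so the set is consistent.

Consistent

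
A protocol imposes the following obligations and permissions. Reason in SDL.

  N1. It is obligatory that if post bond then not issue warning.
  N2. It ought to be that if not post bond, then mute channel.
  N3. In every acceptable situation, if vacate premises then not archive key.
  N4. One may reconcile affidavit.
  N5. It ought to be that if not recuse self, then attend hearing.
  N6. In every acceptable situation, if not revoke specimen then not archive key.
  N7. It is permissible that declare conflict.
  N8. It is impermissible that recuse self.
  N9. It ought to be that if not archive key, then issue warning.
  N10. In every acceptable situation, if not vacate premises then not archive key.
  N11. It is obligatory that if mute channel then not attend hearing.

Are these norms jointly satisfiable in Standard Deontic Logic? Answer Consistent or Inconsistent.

Inconsistent

Premises 10 and 3 are O(¬vacate_premises → ¬archive_key) and O(vacate_premises → ¬archive_key); every ideal world satisfies ¬vacate_premises or vacate_premises, so in either case ¬archive_key holds — hence O(¬archive_key).
Premise 9 is O(¬archive_key → issue_warning); since O(¬archive_key), deontic closure gives O(issue_warning).
Premise 1, O(post_bond → ¬issue_warning), contraposes to O(issue_warning → ¬post_bond); with O(issue_warning) we get O(¬post_bond).
With premise 2, O(¬post_bond → mute_channel), the K-axiom yields O(mute_channel).
Applying K to premise 11 (O(mute_channel → ¬attend_hearing)) and O(mute_channel) yields O(¬attend_hearing).
Premise 5 is O(¬recuse_self → attend_hearing); contrapositively O(¬attend_hearing → recuse_self). Since O(¬attend_hearing) holds, K gives O(recuse_self).
However, F(recuse_self) at premise 8 amounts to O(¬recuse_self).
We now have both O(recuse_self) and O(¬recuse_self) — recuse_self is simultaneously obligatory and forbidden, violating the D-axiom.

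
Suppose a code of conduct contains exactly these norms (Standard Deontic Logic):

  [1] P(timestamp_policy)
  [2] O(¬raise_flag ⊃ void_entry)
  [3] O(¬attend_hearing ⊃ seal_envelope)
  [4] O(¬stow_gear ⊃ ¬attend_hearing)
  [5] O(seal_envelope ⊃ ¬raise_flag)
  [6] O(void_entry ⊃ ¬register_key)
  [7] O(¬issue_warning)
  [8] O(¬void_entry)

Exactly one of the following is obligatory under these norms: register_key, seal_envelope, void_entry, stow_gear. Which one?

From premise 8 we have O(¬void_entry).
Premise 2 is O(¬raise_flag ⊃ void_entry); contrapositively O(¬void_entry ⊃ raise_flag). Since O(¬void_entry) holds, K gives O(raise_flag).
Premise 5, O(seal_envelope ⊃ ¬raise_flag), contraposes to O(raise_flag ⊃ ¬seal_envelope); with O(raise_flag) we get O(¬seal_envelope).
Premise 3 is O(¬attend_hearing ⊃ seal_envelope); contrapositively O(¬seal_envelope ⊃ attend_hearing). Since O(¬seal_envelope) holds, K gives O(attend_hearing).
Premise 4, O(¬stow_gear ⊃ ¬attend_hearing), contraposes to O(attend_hearing ⊃ stow_gear); with O(attend_hearing) we get O(stow_gear).
So O(stow_gear) holds — stow_gear is obligatory. None of the other listed options is made obligatory by any chain of premises.

stow_gear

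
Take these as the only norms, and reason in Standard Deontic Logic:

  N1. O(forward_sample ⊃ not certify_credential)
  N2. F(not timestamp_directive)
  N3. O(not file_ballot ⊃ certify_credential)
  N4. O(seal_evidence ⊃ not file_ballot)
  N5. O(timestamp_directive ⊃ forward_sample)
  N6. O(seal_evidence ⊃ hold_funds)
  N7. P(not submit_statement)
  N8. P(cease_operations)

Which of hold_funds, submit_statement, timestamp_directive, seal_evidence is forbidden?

seal_evidence

Premise 2, F(not timestamp_directive), is equivalent to O(timestamp_directive).
From O(timestamp_directive) and premise 5, O(timestamp_directive ⊃ forward_sample), we obtain O(forward_sample).
Premise 1 is O(forward_sample ⊃ not certify_credential); since O(forward_sample), deontic closure gives O(not certify_credential).
Premise 3, O(not file_ballot ⊃ certify_credential), contraposes to O(not certify_credential ⊃ file_ballot); with O(not certify_credential) we get O(file_ballot).
The contrapositive of premise 4 (O(seal_evidence ⊃ not file_ballot)) is O(file_ballot ⊃ not seal_evidence), and O(file_ballot) is already established, so O(not seal_evidence).
So O(not seal_evidence) holds, i.e. seal_evidence is forbidden. None of the other listed options is forbidden under the premises.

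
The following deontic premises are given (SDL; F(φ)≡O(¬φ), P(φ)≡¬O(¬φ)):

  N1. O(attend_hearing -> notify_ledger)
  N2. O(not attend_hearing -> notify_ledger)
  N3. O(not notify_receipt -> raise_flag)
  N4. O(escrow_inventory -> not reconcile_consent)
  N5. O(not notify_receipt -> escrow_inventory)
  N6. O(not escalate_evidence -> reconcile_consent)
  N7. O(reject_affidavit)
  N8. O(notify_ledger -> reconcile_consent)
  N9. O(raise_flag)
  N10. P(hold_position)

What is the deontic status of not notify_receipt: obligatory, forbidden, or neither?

By case analysis on not attend_hearing: premise 2 gives O(not attend_hearing -> notify_ledger) and premise 1 gives O(attend_hearing -> notify_ledger), so O(notify_ledger) either way.
Applying K to premise 8 (O(notify_ledger -> reconcile_consent)) and O(notify_ledger) yields O(reconcile_consent).
Premise 4 is O(escrow_inventory -> not reconcile_consent); contrapositively O(reconcile_consent -> not escrow_inventory). Since O(reconcile_consent) holds, K gives O(not escrow_inventory).
Premise 5, O(not notify_receipt -> escrow_inventory), contraposes to O(not escrow_inventory -> notify_receipt); with O(not escrow_inventory) we get O(notify_receipt).
Premises 3, 6, 7, 9, 10 do not contribute to this derivation.
Thus O(notify_receipt), which is F(not notify_receipt): not notify_receipt is forbidden.

Forbidden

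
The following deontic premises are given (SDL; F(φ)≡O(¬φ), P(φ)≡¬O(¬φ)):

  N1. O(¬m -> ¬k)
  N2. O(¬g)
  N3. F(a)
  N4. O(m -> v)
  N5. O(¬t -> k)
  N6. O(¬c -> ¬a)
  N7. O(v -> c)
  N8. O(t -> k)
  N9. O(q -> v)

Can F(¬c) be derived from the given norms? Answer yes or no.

Yes

Premises 5 and 8 cover both cases: O(¬t -> k) and O(t -> k). Since ¬t ∨ t is a tautology, O(k) follows.
The contrapositive of premise 1 (O(¬m -> ¬k)) is O(k -> m), and O(k) is already established, so O(m).
With premise 4, O(m -> v), the K-axiom yields O(v).
Applying K to premise 7 (O(v -> c)) and O(v) yields O(c).
Premises 2, 3, 6, 9 do not contribute to this derivation.
So O(c) holds, i.e. F(¬c). The claim follows.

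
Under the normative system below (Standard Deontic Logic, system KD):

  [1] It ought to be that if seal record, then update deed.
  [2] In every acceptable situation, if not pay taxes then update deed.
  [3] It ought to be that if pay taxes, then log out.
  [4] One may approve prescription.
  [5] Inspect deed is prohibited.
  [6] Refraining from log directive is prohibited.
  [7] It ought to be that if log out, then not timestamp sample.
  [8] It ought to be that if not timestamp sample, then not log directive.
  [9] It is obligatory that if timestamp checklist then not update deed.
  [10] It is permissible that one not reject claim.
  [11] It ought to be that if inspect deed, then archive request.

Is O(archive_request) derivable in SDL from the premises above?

No

Premise 11 is O(inspect_deed → archive_request), but O(inspect_deed) is not derivable from the premises, so it does not yield O(archive_request).
No other premise forces O(archive_request). An ideal world satisfying every premise can still have archive_request false, so O(archive_request) is not derivable.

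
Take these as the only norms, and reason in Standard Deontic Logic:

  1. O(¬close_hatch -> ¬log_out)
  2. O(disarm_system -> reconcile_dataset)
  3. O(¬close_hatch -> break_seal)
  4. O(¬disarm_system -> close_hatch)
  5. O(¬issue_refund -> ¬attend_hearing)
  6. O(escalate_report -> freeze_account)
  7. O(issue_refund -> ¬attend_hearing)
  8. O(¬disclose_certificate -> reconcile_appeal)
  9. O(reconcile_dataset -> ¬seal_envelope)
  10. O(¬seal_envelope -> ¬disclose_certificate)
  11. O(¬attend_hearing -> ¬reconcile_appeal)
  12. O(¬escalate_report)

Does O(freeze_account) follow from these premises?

No

Premise 6 is O(escalate_report -> freeze_account), but O(escalate_report) is not derivable from the premises, so it does not yield O(freeze_account).
No other premise forces O(freeze_account). An ideal world satisfying every premise can still have freeze_account false, so O(freeze_account) is not derivable.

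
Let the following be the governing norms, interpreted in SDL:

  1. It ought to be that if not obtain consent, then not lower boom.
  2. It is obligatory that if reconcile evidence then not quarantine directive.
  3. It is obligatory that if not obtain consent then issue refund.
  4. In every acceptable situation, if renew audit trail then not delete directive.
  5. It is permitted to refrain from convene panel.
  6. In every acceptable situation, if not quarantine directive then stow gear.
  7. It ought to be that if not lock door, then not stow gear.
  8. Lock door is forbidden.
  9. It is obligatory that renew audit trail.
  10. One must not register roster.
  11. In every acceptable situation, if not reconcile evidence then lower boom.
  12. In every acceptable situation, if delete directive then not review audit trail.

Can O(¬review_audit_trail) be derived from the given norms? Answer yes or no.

No

Premise 12 is O(delete_directive → ¬review_audit_trail), but O(delete_directive) is not derivable from the premises, so it does not yield O(¬review_audit_trail).
No other premise forces O(¬review_audit_trail). An ideal world satisfying every premise can still have ¬review_audit_trail false, so O(¬review_audit_trail) is not derivable.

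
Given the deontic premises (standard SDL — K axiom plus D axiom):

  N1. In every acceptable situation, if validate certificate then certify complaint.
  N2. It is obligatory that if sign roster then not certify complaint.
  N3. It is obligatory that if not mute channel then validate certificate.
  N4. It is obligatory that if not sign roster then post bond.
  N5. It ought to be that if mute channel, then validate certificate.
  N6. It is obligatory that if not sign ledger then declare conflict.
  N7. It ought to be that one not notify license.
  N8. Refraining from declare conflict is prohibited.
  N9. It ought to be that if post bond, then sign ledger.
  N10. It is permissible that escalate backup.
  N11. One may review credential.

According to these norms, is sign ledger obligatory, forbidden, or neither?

Premises 3 and 5 cover both cases: O(¬mute_channel → validate_certificate) and O(mute_channel → validate_certificate). Since ¬mute_channel ∨ mute_channel is a tautology, O(validate_certificate) follows.
With premise 1, O(validate_certificate → certify_complaint), the K-axiom yields O(certify_complaint).
Premise 2 is O(sign_roster → ¬certify_complaint); contrapositively O(certify_complaint → ¬sign_roster). Since O(certify_complaint) holds, K gives O(¬sign_roster).
Premise 4 is O(¬sign_roster → post_bond); since O(¬sign_roster), deontic closure gives O(post_bond).
With premise 9, O(post_bond → sign_ledger), the K-axiom yields O(sign_ledger).
Premises 6, 7, 8, 10, 11 do not contribute to this derivation.
Hence sign_ledger is obligatory.

Obligatory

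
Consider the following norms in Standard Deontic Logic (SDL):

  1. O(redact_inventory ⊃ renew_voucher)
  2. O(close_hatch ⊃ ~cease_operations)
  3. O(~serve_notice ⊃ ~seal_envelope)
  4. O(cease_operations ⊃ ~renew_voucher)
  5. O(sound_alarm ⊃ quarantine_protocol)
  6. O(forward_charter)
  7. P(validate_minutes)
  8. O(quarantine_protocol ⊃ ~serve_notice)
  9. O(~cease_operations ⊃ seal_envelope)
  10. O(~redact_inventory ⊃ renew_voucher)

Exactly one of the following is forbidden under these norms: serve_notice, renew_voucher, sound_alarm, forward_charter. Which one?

Premises 1 and 10 cover both cases: O(redact_inventory ⊃ renew_voucher) and O(~redact_inventory ⊃ renew_voucher). Since redact_inventory ∨ ~redact_inventory is a tautology, O(renew_voucher) follows.
Premise 4, O(cease_operations ⊃ ~renew_voucher), contraposes to O(renew_voucher ⊃ ~cease_operations); with O(renew_voucher) we get O(~cease_operations).
With premise 9, O(~cease_operations ⊃ seal_envelope), the K-axiom yields O(seal_envelope).
Premise 3 is O(~serve_notice ⊃ ~seal_envelope); contrapositively O(seal_envelope ⊃ serve_notice). Since O(seal_envelope) holds, K gives O(serve_notice).
The contrapositive of premise 8 (O(quarantine_protocol ⊃ ~serve_notice)) is O(serve_notice ⊃ ~quarantine_protocol), and O(serve_notice) is already established, so O(~quarantine_protocol).
Premise 5 is O(sound_alarm ⊃ quarantine_protocol); contrapositively O(~quarantine_protocol ⊃ ~sound_alarm). Since O(~quarantine_protocol) holds, K gives O(~sound_alarm).
So O(~sound_alarm) holds, i.e. sound_alarm is forbidden. None of the other listed options is forbidden under the premises.

sound_alarm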